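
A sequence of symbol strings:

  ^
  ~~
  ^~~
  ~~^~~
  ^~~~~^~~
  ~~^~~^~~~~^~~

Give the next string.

Each term (from the third on) is the two preceding terms concatenated in order: term 3 = ^·~~ = ^~~.
Continuing: ^~~~~^~~ · ~~^~~^~~~~^~~ gives term 7.

^~~~~^~~~~^~~^~~~~^~~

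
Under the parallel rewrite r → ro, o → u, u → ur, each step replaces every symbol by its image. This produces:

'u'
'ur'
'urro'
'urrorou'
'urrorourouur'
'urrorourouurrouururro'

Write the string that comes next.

Rewriting the 21 symbols of urrorourouurrouururro one by one yields ur ro ro u ro u ur ro u ur ur ro ro u ur ur ro ur ro ro u; concatenated:

urrorourouurrouururrorouururrourrorou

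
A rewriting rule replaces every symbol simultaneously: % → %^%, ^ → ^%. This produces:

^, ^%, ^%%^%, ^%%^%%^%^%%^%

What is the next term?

φ(^%%^%%^%^%%^%) expands symbol-by-symbol to ^% %^% %^% ^% %^% %^% ^% %^% ^% %^% %^% ^% %^%; joining the 13 pieces gives the next term.

^%%^%%^%^%%^%%^%^%%^%^%%^%%^%^%%^%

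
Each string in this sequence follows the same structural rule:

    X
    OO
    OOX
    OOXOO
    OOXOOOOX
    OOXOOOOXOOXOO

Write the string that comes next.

Each term (from the third on) is the previous term followed by the one before it: term 3 = OO·X = OOX.
The next term joins OOXOOOOXOOXOO and OOXOOOOX.

OOXOOOOXOOXOOOOXOOOOX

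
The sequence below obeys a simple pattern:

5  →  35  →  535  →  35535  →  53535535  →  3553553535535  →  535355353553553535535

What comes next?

3553553535535535355353553553535535

This is a Fibonacci-style word recurrence s(k) = s(k−2)·s(k−1): e.g. 5·35 = 535.
So term 8 is 3553553535535·535355353553553535535.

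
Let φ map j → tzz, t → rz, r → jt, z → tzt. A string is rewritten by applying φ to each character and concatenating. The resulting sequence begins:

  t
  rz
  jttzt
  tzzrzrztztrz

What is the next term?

rztzttztjttztjttztrztztrzjttzt

Apply φ to tzzrzrztztrz symbol by symbol: t→rz, z→tzt, z→tzt, r→jt, z→tzt, r→jt, z→tzt, t→rz, z→tzt, t→rz, r→jt, z→tzt; joined: rz tzt tzt jt tzt jt tzt rz tzt rz jt tzt.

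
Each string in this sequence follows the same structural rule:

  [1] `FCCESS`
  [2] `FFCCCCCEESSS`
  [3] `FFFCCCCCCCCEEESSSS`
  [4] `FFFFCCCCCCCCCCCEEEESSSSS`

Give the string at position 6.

FFFFFFCCCCCCCCCCCCCCCCCEEEEEESSSSSSS

Reading off run lengths: F runs 1, 2, 3, 4; C runs 2, 5, 8, 11; E runs 1, 2, 3, 4; S runs 2, 3, 4, 5 — each is linear in n (n = 1, 2, …).
At n = 6 the blocks have lengths 6, 17, 6, 7.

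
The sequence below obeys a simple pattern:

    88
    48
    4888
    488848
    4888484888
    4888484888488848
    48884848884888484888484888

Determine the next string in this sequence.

This is a Fibonacci-style word recurrence s(k) = s(k−1)·s(k−2): e.g. 48·88 = 4888.
The next term joins 48884848884888484888484888 and 4888484888488848.

488848488848884848884848884888484888488848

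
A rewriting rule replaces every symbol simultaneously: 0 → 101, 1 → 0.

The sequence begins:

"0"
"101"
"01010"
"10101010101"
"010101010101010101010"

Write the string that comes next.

Applying the rule to each of the 21 symbols of 010101010101010101010 gives the pieces 101 0 101 0 101 0 101 0 101 0 101 0 101 0 101 0 101 0 101 0 101, which concatenate to the answer.

1010101010101010101010101010101010101010101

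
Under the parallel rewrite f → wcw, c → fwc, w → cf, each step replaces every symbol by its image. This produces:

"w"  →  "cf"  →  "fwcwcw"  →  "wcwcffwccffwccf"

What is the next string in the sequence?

Rewriting the 15 symbols of wcwcffwccffwccf one by one yields cf fwc cf fwc wcw wcw cf fwc fwc wcw wcw cf fwc fwc wcw; concatenated:

cffwccffwcwcwwcwcffwcfwcwcwwcwcffwcfwcwcw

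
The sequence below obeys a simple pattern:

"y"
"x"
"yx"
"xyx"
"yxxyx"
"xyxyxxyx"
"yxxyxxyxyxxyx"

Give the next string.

This is a Fibonacci-style word recurrence s(k) = s(k−2)·s(k−1): e.g. y·x = yx.
The next term joins xyxyxxyx and yxxyxxyxyxxyx.

xyxyxxyxyxxyxxyxyxxyx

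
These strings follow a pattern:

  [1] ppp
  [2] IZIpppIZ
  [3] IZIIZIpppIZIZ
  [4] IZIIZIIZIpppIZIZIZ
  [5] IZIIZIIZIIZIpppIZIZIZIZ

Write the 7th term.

IZIIZIIZIIZIIZIIZIpppIZIZIZIZIZIZ

Every step adds IZI to the front and IZ to the end of the previous string.
From IZIIZIIZIIZIpppIZIZIZIZ, 2 further steps: IZIIZIIZIIZIpppIZIZIZIZ → IZIIZIIZIIZIIZIpppIZIZIZIZIZ → (answer).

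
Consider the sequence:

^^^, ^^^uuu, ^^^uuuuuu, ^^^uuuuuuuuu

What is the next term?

Each term is the previous one with uuu appended.
Applying this once more to ^^^uuuuuuuuu:

^^^uuuuuuuuuuuu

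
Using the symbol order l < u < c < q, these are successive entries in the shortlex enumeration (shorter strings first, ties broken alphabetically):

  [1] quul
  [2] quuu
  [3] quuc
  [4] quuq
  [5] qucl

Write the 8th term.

Continuing the enumeration 3 steps past qucl: qucl → qucu → qucc → (answer).

qucq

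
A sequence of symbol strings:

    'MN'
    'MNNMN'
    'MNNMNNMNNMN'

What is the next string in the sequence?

Each string is two copies of the previous one joined by 'N'.
One more doubling of MNNMNNMNNMN gives the answer.

MNNMNNMNNMNNMNNMNNMNNMN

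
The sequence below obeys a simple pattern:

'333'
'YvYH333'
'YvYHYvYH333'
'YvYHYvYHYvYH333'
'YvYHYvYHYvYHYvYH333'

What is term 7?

YvYHYvYHYvYHYvYHYvYHYvYH333

The strings grow by a fixed prefix YvYH each time.
From YvYHYvYHYvYHYvYH333, 2 further steps: YvYHYvYHYvYHYvYH333 → YvYHYvYHYvYHYvYHYvYH333 → (answer).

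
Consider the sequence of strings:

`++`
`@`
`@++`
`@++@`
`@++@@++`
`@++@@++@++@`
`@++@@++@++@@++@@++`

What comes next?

@++@@++@++@@++@@++@++@@++@++@

Each term (from the third on) is the previous term followed by the one before it: term 3 = @·++ = @++.
So term 8 is @++@@++@++@@++@@++·@++@@++@++@.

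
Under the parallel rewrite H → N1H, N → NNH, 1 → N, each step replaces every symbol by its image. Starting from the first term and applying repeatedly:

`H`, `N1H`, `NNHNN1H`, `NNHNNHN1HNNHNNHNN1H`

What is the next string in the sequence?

NNHNNHN1HNNHNNHN1HNNHNN1HNNHNNHN1HNNHNNHN1HNNHNNHNN1H

φ(NNHNNHN1HNNHNNHNN1H) expands symbol-by-symbol to NNH NNH N1H NNH NNH N1H NNH N N1H NNH NNH N1H NNH NNH N1H NNH NNH N N1H; joining the 19 pieces gives the next term.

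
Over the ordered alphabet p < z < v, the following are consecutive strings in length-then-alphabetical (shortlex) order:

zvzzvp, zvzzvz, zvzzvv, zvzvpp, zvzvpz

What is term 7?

Continuing the enumeration 2 steps past zvzvpz: zvzvpz → zvzvpv → (answer).

zvzvzp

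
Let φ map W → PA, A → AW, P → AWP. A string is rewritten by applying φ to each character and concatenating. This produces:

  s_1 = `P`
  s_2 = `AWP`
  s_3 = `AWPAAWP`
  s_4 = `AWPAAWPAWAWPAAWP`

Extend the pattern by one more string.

AWPAAWPAWAWPAAWPAWPAAWPAAWPAWAWPAAWP

Applying the rule to each of the 16 symbols of AWPAAWPAWAWPAAWP gives the pieces AW PA AWP AW AW PA AWP AW PA AW PA AWP AW AW PA AWP, which concatenate to the answer.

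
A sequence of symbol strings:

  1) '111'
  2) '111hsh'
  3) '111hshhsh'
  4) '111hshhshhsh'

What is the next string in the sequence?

Every step adds hsh to the end: s(k+1) = s(k)·hsh.
One more step from 111hshhshhsh gives the answer.

111hshhshhshhsh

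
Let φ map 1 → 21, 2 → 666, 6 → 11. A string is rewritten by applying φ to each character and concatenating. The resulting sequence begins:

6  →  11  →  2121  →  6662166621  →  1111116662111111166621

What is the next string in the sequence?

2121212121211111116662121212121212111111166621

φ(1111116662111111166621) expands symbol-by-symbol to 21 21 21 21 21 21 11 11 11 666 21 21 21 21 21 21 21 11 11 11 666 21; joining the 22 pieces gives the next term.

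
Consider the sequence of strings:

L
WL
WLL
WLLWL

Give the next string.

WLLWLWLL

This is a Fibonacci-style word recurrence s(k) = s(k−1)·s(k−2): e.g. WL·L = WLL.
The next term joins WLLWL and WLL.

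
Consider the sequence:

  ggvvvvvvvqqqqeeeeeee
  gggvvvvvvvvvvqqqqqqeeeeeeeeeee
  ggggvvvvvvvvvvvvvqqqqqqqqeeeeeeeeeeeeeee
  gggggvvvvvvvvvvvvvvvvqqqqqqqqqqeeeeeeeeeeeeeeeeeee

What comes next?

Reading off run lengths: g runs 2, 3, 4, 5; v runs 7, 10, 13, 16; q runs 4, 6, 8, 10; e runs 7, 11, 15, 19 — each is linear in n, where the shown terms are n = 2, 3, 4, 5.
For the next term, n = 6, so the run lengths are 6, 19, 12, 23.

ggggggvvvvvvvvvvvvvvvvvvvqqqqqqqqqqqqeeeeeeeeeeeeeeeeeeeeeee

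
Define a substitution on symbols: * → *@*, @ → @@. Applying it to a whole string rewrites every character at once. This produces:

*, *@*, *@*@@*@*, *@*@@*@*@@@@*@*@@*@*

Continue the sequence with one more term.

*@*@@*@*@@@@*@*@@*@*@@@@@@@@*@*@@*@*@@@@*@*@@*@*

φ(*@*@@*@*@@@@*@*@@*@*) expands symbol-by-symbol to *@* @@ *@* @@ @@ *@* @@ *@* @@ @@ @@ @@ *@* @@ *@* @@ @@ *@* @@ *@*; joining the 20 pieces gives the next term.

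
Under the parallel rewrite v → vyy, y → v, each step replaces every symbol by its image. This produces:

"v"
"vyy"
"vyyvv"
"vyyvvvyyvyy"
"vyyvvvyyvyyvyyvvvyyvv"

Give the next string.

Applying the rule to each of the 21 symbols of vyyvvvyyvyyvyyvvvyyvv gives the pieces vyy v v vyy vyy vyy v v vyy v v vyy v v vyy vyy vyy v v vyy vyy, which concatenate to the answer.

vyyvvvyyvyyvyyvvvyyvvvyyvvvyyvyyvyyvvvyyvyy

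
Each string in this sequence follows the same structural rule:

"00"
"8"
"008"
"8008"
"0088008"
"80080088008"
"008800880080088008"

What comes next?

Each term (from the third on) is the two preceding terms concatenated in order: term 3 = 00·8 = 008.
The next term joins 80080088008 and 008800880080088008.

80080088008008800880080088008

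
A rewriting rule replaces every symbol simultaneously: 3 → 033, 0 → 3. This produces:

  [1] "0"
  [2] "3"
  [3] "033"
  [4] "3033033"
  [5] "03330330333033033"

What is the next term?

Replace each of the 17 characters of 03330330333033033 in place — 3 033 033 033 3 033 033 3 033 033 033 3 033 033 3 033 033 — and concatenate.

30330330333033033303303303330330333033033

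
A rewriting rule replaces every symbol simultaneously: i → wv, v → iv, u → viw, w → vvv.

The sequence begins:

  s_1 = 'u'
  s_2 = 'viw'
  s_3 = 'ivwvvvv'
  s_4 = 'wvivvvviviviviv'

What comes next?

Rewriting the 15 symbols of wvivvvviviviviv one by one yields vvv iv wv iv iv iv iv wv iv wv iv wv iv wv iv; concatenated:

vvvivwvivivivivwvivwvivwvivwviv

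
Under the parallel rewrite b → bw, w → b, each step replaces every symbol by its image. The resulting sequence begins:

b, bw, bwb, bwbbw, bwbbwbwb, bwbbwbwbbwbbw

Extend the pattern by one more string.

Replace each of the 13 characters of bwbbwbwbbwbbw in place — bw b bw bw b bw b bw bw b bw bw b — and concatenate.

bwbbwbwbbwbbwbwbbwbwb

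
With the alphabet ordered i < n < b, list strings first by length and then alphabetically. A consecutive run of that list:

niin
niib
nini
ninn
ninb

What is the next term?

Find the rightmost character of ninb below b, bump it to the next letter, and reset everything to its right to i.

nibi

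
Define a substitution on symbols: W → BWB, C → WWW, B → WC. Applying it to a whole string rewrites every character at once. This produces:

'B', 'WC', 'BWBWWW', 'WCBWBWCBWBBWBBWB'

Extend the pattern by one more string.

φ(WCBWBWCBWBBWBBWB) expands symbol-by-symbol to BWB WWW WC BWB WC BWB WWW WC BWB WC WC BWB WC WC BWB WC; joining the 16 pieces gives the next term.

BWBWWWWCBWBWCBWBWWWWCBWBWCWCBWBWCWCBWBWC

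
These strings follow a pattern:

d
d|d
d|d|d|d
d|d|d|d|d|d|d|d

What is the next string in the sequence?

s(k+1) = s(k)·|·s(k) — each term doubles the last with '|' between the halves.
So the next term is two copies of d|d|d|d|d|d|d|d with '|' between the halves.

d|d|d|d|d|d|d|d|d|d|d|d|d|d|d|d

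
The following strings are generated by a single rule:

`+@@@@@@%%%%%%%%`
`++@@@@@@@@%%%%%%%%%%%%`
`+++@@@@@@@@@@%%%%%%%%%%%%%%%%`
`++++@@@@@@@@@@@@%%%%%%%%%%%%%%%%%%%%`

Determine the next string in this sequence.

Each string has the form +^{n-1} @^{2n+2} %^{4n}, where the shown terms are n = 2, 3, 4, 5.
Setting n = 6 gives 5, 14, 24 characters in each block.

+++++@@@@@@@@@@@@@@%%%%%%%%%%%%%%%%%%%%%%%%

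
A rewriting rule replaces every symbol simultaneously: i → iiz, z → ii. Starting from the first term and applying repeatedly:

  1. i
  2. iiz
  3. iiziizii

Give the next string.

iiziiziiiiziiziiiiziiz

Expanding iiziizii: i→iiz, i→iiz, z→ii, i→iiz, i→iiz, z→ii, i→iiz, i→iiz. Concatenated: iiz iiz ii iiz iiz ii iiz iiz.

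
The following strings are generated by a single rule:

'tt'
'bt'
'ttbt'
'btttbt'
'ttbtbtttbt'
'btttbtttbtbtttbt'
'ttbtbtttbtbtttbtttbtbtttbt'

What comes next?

btttbtttbtbtttbtttbtbtttbtbtttbtttbtbtttbt

From term 3 onward, concatenate the second-to-last term with the last: tt·bt = ttbt, bt·ttbt = btttbt, …
Continuing: btttbtttbtbtttbt · ttbtbtttbtbtttbtttbtbtttbt gives term 8.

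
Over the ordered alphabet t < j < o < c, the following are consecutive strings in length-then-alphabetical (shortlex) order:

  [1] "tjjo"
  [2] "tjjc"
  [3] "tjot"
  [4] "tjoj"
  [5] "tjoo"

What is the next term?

tjoc

The successor of tjoo increments the rightmost position that isn't already c and resets every position after it to t.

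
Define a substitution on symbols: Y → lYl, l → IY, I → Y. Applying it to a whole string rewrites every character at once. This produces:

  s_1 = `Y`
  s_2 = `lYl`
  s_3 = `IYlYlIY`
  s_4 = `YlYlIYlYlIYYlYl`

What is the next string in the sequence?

Rewriting the 15 symbols of YlYlIYlYlIYYlYl one by one yields lYl IY lYl IY Y lYl IY lYl IY Y lYl lYl IY lYl IY; concatenated:

lYlIYlYlIYYlYlIYlYlIYYlYllYlIYlYlIY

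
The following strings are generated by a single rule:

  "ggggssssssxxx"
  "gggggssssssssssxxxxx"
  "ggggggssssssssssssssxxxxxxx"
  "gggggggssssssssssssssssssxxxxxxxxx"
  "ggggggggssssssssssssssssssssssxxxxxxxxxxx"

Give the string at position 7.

Each string has the form g^{n+2} s^{4n-2} x^{2n-1}, where the shown terms are n = 2, 3, 4, 5, 6.
For term 7, n = 8, so the run lengths are 10, 30, 15.

ggggggggggssssssssssssssssssssssssssssssxxxxxxxxxxxxxxx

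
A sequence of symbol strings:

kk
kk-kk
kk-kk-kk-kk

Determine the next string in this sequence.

s(k+1) = s(k)·-·s(k) — each term doubles the last with '-' between the halves.
One more doubling of kk-kk-kk-kk gives the answer.

kk-kk-kk-kk-kk-kk-kk-kk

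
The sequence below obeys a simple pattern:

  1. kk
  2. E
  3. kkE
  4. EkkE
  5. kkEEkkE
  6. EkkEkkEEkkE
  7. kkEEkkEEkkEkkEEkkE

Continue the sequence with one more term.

EkkEkkEEkkEkkEEkkEEkkEkkEEkkE

From term 3 onward, concatenate the second-to-last term with the last: kk·E = kkE, E·kkE = EkkE, …
So term 8 is EkkEkkEEkkE·kkEEkkEEkkEkkEEkkE.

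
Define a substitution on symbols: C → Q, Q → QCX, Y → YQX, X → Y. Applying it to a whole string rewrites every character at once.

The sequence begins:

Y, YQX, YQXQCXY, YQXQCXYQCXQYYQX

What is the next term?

Applying the rule to each of the 15 symbols of YQXQCXYQCXQYYQX gives the pieces YQX QCX Y QCX Q Y YQX QCX Q Y QCX YQX YQX QCX Y, which concatenate to the answer.

YQXQCXYQCXQYYQXQCXQYQCXYQXYQXQCXY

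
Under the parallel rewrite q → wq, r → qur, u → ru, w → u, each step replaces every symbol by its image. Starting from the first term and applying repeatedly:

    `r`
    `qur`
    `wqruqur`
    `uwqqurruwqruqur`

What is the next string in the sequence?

ruuwqwqruqurqurruuwqqurruwqruqur

φ(uwqqurruwqruqur) expands symbol-by-symbol to ru u wq wq ru qur qur ru u wq qur ru wq ru qur; joining the 15 pieces gives the next term.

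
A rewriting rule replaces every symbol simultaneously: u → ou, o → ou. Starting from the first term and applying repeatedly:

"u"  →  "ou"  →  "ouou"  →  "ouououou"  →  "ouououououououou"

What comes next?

ouououououououououououououououou

φ(ouououououououou) expands symbol-by-symbol to ou ou ou ou ou ou ou ou ou ou ou ou ou ou ou ou; joining the 16 pieces gives the next term.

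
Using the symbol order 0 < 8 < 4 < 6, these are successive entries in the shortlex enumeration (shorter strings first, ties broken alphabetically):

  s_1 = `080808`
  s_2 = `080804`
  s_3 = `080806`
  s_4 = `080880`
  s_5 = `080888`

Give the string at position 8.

Stepping forward 3 times from 080888: 080888 → 080884 → 080886, then the target.

080840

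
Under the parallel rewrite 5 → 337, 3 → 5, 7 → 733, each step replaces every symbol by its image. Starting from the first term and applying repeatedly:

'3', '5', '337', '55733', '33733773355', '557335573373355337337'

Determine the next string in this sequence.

Rewriting the 21 symbols of 557335573373355337337 one by one yields 337 337 733 5 5 337 337 733 5 5 733 5 5 337 337 5 5 733 5 5 733; concatenated:

3373377335533733773355733553373375573355733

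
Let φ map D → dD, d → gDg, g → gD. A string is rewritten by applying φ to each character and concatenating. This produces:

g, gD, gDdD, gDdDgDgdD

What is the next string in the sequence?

Apply φ to gDdDgDgdD symbol by symbol: g→gD, D→dD, d→gDg, D→dD, g→gD, D→dD, g→gD, d→gDg, D→dD; joined: gD dD gDg dD gD dD gD gDg dD.

gDdDgDgdDgDdDgDgDgdD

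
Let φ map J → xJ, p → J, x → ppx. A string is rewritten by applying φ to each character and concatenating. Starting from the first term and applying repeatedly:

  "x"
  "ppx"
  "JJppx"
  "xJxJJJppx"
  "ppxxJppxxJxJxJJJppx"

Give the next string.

Rewriting the 19 symbols of ppxxJppxxJxJxJJJppx one by one yields J J ppx ppx xJ J J ppx ppx xJ ppx xJ ppx xJ xJ xJ J J ppx; concatenated:

JJppxppxxJJJppxppxxJppxxJppxxJxJxJJJppx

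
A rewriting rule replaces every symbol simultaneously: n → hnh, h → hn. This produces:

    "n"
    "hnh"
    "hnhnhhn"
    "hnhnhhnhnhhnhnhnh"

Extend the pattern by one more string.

hnhnhhnhnhhnhnhnhhnhnhhnhnhnhhnhnhhnhnhhn

φ(hnhnhhnhnhhnhnhnh) expands symbol-by-symbol to hn hnh hn hnh hn hn hnh hn hnh hn hn hnh hn hnh hn hnh hn; joining the 17 pieces gives the next term.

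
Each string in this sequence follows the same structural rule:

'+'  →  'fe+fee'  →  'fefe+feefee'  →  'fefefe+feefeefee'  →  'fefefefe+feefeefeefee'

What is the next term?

fefefefefe+feefeefeefeefee

s(k+1) = fe·s(k)·fee, so each term gains fe as a prefix and fee as a suffix.
One more step from fefefefe+feefeefeefee gives the answer.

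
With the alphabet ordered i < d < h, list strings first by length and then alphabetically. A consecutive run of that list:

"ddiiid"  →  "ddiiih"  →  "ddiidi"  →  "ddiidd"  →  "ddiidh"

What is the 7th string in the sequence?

ddiihd

Continuing the enumeration 2 steps past ddiidh: ddiidh → ddiihi → (answer).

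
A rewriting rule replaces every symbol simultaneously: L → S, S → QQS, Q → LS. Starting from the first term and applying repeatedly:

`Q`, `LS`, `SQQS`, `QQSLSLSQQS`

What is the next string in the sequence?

LSLSQQSSQQSSQQSLSLSQQS

Rewriting each symbol of QQSLSLSQQS: Q→LS, Q→LS, S→QQS, L→S, S→QQS, L→S, S→QQS, Q→LS, Q→LS, S→QQS, which concatenates to LS LS QQS S QQS S QQS LS LS QQS.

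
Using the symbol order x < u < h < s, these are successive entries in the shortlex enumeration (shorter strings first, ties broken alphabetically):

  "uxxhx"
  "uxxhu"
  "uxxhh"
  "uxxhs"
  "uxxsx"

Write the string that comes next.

uxxsu

Treat uxxsx as a base-4 numeral over the given alphabet and add one, carrying through any trailing s's.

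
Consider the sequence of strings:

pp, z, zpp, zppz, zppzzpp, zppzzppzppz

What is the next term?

From term 3 onward, concatenate the last term with the second-to-last: z·pp = zpp, zpp·z = zppz, …
Continuing: zppzzppzppz · zppzzpp gives term 7.

zppzzppzppzzppzzpp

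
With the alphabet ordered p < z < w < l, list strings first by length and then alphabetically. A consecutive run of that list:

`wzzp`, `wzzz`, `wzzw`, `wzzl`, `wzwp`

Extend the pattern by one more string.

Find the rightmost character of wzwp below l, bump it to the next letter, and reset everything to its right to p.

wzwz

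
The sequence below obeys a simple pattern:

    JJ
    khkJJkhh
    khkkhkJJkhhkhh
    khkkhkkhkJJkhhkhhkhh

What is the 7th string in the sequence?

khkkhkkhkkhkkhkkhkJJkhhkhhkhhkhhkhhkhh

s(k+1) = khk·s(k)·khh, so each term gains khk as a prefix and khh as a suffix.
From khkkhkkhkJJkhhkhhkhh, 3 further steps: khkkhkkhkJJkhhkhhkhh → khkkhkkhkkhkJJkhhkhhkhhkhh → khkkhkkhkkhkkhkJJkhhkhhkhhkhhkhh → (answer).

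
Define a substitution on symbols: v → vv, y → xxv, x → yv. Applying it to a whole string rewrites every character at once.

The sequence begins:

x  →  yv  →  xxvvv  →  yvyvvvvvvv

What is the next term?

Rewriting each symbol of yvyvvvvvvv: y→xxv, v→vv, y→xxv, v→vv, v→vv, v→vv, v→vv, v→vv, v→vv, v→vv, which concatenates to xxv vv xxv vv vv vv vv vv vv vv.

xxvvvxxvvvvvvvvvvvvvvv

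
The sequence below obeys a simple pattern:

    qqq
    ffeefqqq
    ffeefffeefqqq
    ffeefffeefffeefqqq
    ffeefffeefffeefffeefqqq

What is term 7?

ffeefffeefffeefffeefffeefffeefqqq

Each term is the previous one with ffeef prepended.
From ffeefffeefffeefffeefqqq, 2 further steps: ffeefffeefffeefffeefqqq → ffeefffeefffeefffeefffeefqqq → (answer).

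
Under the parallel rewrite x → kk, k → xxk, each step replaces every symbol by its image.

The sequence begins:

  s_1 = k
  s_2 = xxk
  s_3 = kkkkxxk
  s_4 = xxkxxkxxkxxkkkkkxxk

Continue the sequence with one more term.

Replace each of the 19 characters of xxkxxkxxkxxkkkkkxxk in place — kk kk xxk kk kk xxk kk kk xxk kk kk xxk xxk xxk xxk xxk kk kk xxk — and concatenate.

kkkkxxkkkkkxxkkkkkxxkkkkkxxkxxkxxkxxkxxkkkkkxxk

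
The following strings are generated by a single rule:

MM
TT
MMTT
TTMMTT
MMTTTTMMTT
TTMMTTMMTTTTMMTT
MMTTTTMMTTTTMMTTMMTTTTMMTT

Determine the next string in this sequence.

TTMMTTMMTTTTMMTTMMTTTTMMTTTTMMTTMMTTTTMMTT

From term 3 onward, concatenate the second-to-last term with the last: MM·TT = MMTT, TT·MMTT = TTMMTT, …
Continuing: TTMMTTMMTTTTMMTT · MMTTTTMMTTTTMMTTMMTTTTMMTT gives term 8.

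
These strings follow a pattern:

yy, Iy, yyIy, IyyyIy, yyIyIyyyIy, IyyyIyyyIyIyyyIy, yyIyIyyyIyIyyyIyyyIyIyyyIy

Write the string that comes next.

This is a Fibonacci-style word recurrence s(k) = s(k−2)·s(k−1): e.g. yy·Iy = yyIy.
The next term joins IyyyIyyyIyIyyyIy and yyIyIyyyIyIyyyIyyyIyIyyyIy.

IyyyIyyyIyIyyyIyyyIyIyyyIyIyyyIyyyIyIyyyIy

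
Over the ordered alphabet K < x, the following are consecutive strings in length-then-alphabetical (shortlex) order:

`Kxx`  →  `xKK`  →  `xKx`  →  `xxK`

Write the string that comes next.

xxx

Treat xxK as a base-2 numeral over the given alphabet and add one, carrying through any trailing x's.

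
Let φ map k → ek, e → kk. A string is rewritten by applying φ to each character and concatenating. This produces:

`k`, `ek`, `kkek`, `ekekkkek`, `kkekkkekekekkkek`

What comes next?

ekekkkekekekkkekkkekkkekekekkkek

φ(kkekkkekekekkkek) expands symbol-by-symbol to ek ek kk ek ek ek kk ek kk ek kk ek ek ek kk ek; joining the 16 pieces gives the next term.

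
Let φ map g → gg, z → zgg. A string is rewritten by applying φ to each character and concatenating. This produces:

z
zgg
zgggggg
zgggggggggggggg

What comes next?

Rewriting the 15 symbols of zgggggggggggggg one by one yields zgg gg gg gg gg gg gg gg gg gg gg gg gg gg gg; concatenated:

zgggggggggggggggggggggggggggggg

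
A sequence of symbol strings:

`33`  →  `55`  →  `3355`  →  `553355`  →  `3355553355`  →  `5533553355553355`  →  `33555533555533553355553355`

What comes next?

553355335555335533555533555533553355553355

This is a Fibonacci-style word recurrence s(k) = s(k−2)·s(k−1): e.g. 33·55 = 3355.
Continuing: 5533553355553355 · 33555533555533553355553355 gives term 8.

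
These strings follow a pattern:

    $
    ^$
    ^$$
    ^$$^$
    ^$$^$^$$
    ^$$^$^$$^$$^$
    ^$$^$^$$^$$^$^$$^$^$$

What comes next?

^$$^$^$$^$$^$^$$^$^$$^$$^$^$$^$$^$

From term 3 onward, concatenate the last term with the second-to-last: ^$·$ = ^$$, ^$$·^$ = ^$$^$, …
So term 8 is ^$$^$^$$^$$^$^$$^$^$$·^$$^$^$$^$$^$.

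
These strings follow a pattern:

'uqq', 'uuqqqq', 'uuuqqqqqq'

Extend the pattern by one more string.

The n-th term is n u's then 2n q's (n = 1, 2, …).
Setting n = 4 gives 4, 8 characters in each block.

uuuuqqqqqqqq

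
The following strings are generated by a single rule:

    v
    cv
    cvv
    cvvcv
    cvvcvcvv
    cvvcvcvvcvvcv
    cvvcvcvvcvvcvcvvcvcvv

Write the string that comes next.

cvvcvcvvcvvcvcvvcvcvvcvvcvcvvcvvcv

Each term (from the third on) is the previous term followed by the one before it: term 3 = cv·v = cvv.
The next term joins cvvcvcvvcvvcvcvvcvcvv and cvvcvcvvcvvcv.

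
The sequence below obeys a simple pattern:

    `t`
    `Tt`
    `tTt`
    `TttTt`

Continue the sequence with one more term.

tTtTttTt

From term 3 onward, concatenate the second-to-last term with the last: t·Tt = tTt, Tt·tTt = TttTt, …
The next term joins tTt and TttTt.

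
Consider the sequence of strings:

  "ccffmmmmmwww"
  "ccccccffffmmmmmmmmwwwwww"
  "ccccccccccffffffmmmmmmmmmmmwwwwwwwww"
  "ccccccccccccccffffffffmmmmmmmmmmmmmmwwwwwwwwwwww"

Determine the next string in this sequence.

ccccccccccccccccccffffffffffmmmmmmmmmmmmmmmmmwwwwwwwwwwwwwww

Term n consists of 4n-2 c's, followed by 2n f's, followed by 3n+2 m's, followed by 3n w's (n = 1, 2, …).
For the next term, n = 5, so the run lengths are 18, 10, 17, 15.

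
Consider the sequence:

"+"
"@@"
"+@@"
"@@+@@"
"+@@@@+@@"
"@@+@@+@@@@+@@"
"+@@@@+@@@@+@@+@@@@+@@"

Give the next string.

This is a Fibonacci-style word recurrence s(k) = s(k−2)·s(k−1): e.g. +·@@ = +@@.
So term 8 is @@+@@+@@@@+@@·+@@@@+@@@@+@@+@@@@+@@.

@@+@@+@@@@+@@+@@@@+@@@@+@@+@@@@+@@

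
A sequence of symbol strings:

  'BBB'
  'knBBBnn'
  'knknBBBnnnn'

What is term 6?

knknknknknBBBnnnnnnnnnn

s(k+1) = kn·s(k)·nn, so each term gains kn as a prefix and nn as a suffix.
From knknBBBnnnn, 3 further steps: knknBBBnnnn → knknknBBBnnnnnn → knknknknBBBnnnnnnnn → (answer).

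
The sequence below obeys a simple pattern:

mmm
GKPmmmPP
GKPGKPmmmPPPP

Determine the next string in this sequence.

Each term wraps the previous one in GKP on the left and PP on the right.
Applying this once more to GKPGKPmmmPPPP:

GKPGKPGKPmmmPPPPPP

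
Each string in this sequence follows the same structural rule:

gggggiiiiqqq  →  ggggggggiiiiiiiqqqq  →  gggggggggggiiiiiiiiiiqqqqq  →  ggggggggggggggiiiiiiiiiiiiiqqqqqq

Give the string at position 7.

Each string has the form g^{3n+2} i^{3n+1} q^{n+2} (n = 1, 2, …).
For term 7, n = 7, so the run lengths are 23, 22, 9.

gggggggggggggggggggggggiiiiiiiiiiiiiiiiiiiiiiqqqqqqqqq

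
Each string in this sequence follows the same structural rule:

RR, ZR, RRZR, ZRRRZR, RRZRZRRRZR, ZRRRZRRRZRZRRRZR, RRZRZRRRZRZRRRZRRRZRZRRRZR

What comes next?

This is a Fibonacci-style word recurrence s(k) = s(k−2)·s(k−1): e.g. RR·ZR = RRZR.
So term 8 is ZRRRZRRRZRZRRRZR·RRZRZRRRZRZRRRZRRRZRZRRRZR.

ZRRRZRRRZRZRRRZRRRZRZRRRZRZRRRZRRRZRZRRRZR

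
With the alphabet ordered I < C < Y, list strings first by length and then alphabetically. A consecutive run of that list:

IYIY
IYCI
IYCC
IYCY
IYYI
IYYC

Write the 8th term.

Advancing 2 positions from IYYC through IYYC → IYYY reaches term 8.

CIII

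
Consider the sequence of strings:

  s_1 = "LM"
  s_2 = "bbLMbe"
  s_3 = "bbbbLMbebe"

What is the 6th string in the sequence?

bbbbbbbbbbLMbebebebebe

Every step adds bb to the front and be to the end of the previous string.
From bbbbLMbebe, 3 further steps: bbbbLMbebe → bbbbbbLMbebebe → bbbbbbbbLMbebebebe → (answer).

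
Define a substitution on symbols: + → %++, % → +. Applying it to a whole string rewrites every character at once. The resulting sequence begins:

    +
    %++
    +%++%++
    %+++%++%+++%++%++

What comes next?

Replace each of the 17 characters of %+++%++%+++%++%++ in place — + %++ %++ %++ + %++ %++ + %++ %++ %++ + %++ %++ + %++ %++ — and concatenate.

+%++%++%+++%++%+++%++%++%+++%++%+++%++%++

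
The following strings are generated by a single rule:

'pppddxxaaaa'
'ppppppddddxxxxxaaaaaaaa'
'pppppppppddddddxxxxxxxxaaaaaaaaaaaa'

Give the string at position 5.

pppppppppppppppddddddddddxxxxxxxxxxxxxxaaaaaaaaaaaaaaaaaaaa

Each string has the form p^{3n} d^{2n} x^{3n-1} a^{4n} (n = 1, 2, …).
For term 5, n = 5, so the run lengths are 15, 10, 14, 20.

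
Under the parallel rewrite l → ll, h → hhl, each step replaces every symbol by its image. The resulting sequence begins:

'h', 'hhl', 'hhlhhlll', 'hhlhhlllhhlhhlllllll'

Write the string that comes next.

hhlhhlllhhlhhlllllllhhlhhlllhhlhhlllllllllllllll

Replace each of the 20 characters of hhlhhlllhhlhhlllllll in place — hhl hhl ll hhl hhl ll ll ll hhl hhl ll hhl hhl ll ll ll ll ll ll ll — and concatenate.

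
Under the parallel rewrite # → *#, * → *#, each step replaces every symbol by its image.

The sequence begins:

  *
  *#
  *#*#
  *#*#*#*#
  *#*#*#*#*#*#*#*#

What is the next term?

*#*#*#*#*#*#*#*#*#*#*#*#*#*#*#*#

φ(*#*#*#*#*#*#*#*#) expands symbol-by-symbol to *# *# *# *# *# *# *# *# *# *# *# *# *# *# *# *#; joining the 16 pieces gives the next term.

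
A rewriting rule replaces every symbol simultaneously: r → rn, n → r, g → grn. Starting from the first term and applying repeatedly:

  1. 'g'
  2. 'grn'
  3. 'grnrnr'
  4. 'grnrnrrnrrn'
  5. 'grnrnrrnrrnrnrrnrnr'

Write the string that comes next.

Rewriting the 19 symbols of grnrnrrnrrnrnrrnrnr one by one yields grn rn r rn r rn rn r rn rn r rn r rn rn r rn r rn; concatenated:

grnrnrrnrrnrnrrnrnrrnrrnrnrrnrrn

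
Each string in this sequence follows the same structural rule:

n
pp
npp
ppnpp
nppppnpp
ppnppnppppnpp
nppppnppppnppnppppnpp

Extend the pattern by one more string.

ppnppnppppnppnppppnppppnppnppppnpp

From term 3 onward, concatenate the second-to-last term with the last: n·pp = npp, pp·npp = ppnpp, …
Continuing: ppnppnppppnpp · nppppnppppnppnppppnpp gives term 8.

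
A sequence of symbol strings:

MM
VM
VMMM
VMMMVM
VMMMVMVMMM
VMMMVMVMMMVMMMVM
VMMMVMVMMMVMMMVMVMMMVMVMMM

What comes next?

Each term (from the third on) is the previous term followed by the one before it: term 3 = VM·MM = VMMM.
The next term joins VMMMVMVMMMVMMMVMVMMMVMVMMM and VMMMVMVMMMVMMMVM.

VMMMVMVMMMVMMMVMVMMMVMVMMMVMMMVMVMMMVMMMVM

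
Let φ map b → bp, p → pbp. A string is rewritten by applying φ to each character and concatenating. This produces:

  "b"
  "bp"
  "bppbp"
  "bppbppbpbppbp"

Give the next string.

Rewriting the 13 symbols of bppbppbpbppbp one by one yields bp pbp pbp bp pbp pbp bp pbp bp pbp pbp bp pbp; concatenated:

bppbppbpbppbppbpbppbpbppbppbpbppbp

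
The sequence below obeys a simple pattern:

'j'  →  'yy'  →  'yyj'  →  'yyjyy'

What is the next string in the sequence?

This is a Fibonacci-style word recurrence s(k) = s(k−1)·s(k−2): e.g. yy·j = yyj.
The next term joins yyjyy and yyj.

yyjyyyyj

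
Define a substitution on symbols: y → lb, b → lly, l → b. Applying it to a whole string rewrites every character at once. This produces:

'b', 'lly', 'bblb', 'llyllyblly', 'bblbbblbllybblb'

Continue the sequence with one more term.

llyllybllyllyllybllybblbllyllyblly

Replace each of the 15 characters of bblbbblbllybblb in place — lly lly b lly lly lly b lly b b lb lly lly b lly — and concatenate.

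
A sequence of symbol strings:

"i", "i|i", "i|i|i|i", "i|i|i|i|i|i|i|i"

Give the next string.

i|i|i|i|i|i|i|i|i|i|i|i|i|i|i|i

Each string is two copies of the previous one joined by '|'.
One more doubling of i|i|i|i|i|i|i|i gives the answer.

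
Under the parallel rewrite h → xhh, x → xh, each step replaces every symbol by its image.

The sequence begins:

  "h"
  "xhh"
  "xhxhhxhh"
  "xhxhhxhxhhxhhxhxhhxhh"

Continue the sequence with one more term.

Applying the rule to each of the 21 symbols of xhxhhxhxhhxhhxhxhhxhh gives the pieces xh xhh xh xhh xhh xh xhh xh xhh xhh xh xhh xhh xh xhh xh xhh xhh xh xhh xhh, which concatenate to the answer.

xhxhhxhxhhxhhxhxhhxhxhhxhhxhxhhxhhxhxhhxhxhhxhhxhxhhxhh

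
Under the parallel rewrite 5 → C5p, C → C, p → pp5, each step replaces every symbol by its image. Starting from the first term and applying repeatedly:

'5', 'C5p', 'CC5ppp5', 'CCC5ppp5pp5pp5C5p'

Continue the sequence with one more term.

φ(CCC5ppp5pp5pp5C5p) expands symbol-by-symbol to C C C C5p pp5 pp5 pp5 C5p pp5 pp5 C5p pp5 pp5 C5p C C5p pp5; joining the 17 pieces gives the next term.

CCCC5ppp5pp5pp5C5ppp5pp5C5ppp5pp5C5pCC5ppp5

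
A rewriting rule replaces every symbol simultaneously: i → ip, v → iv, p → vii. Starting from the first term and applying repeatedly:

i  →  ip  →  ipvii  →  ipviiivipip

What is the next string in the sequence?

ipviiivipipipivipviiipvii

Rewriting each symbol of ipviiivipip: i→ip, p→vii, v→iv, i→ip, i→ip, i→ip, v→iv, i→ip, p→vii, i→ip, p→vii, which concatenates to ip vii iv ip ip ip iv ip vii ip vii.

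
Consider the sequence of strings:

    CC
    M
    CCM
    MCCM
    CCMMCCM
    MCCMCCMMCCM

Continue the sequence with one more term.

This is a Fibonacci-style word recurrence s(k) = s(k−2)·s(k−1): e.g. CC·M = CCM.
Continuing: CCMMCCM · MCCMCCMMCCM gives term 7.

CCMMCCMMCCMCCMMCCM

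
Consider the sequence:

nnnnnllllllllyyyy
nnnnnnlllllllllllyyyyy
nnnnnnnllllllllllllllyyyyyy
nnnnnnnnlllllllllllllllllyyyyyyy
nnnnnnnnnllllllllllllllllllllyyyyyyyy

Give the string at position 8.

The n-th term is n+2 n's then 3n-1 l's then n+1 y's, where the shown terms are n = 3, 4, 5, 6, 7.
For term 8, n = 10, so the run lengths are 12, 29, 11.

nnnnnnnnnnnnlllllllllllllllllllllllllllllyyyyyyyyyyy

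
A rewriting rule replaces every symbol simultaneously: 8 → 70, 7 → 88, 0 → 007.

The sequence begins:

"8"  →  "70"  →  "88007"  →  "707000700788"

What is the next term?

880078800700700788007007887070

Rewriting each symbol of 707000700788: 7→88, 0→007, 7→88, 0→007, 0→007, 0→007, 7→88, 0→007, 0→007, 7→88, 8→70, 8→70, which concatenates to 88 007 88 007 007 007 88 007 007 88 70 70.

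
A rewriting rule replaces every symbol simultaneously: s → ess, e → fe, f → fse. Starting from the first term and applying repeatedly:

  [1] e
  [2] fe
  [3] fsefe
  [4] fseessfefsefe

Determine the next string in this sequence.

Replace each of the 13 characters of fseessfefsefe in place — fse ess fe fe ess ess fse fe fse ess fe fse fe — and concatenate.

fseessfefeessessfsefefseessfefsefe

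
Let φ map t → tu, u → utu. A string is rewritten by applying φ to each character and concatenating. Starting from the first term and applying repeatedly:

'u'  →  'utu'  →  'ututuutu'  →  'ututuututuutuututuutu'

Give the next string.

ututuututuutuututuututuutuututuutuututuututuutuututuutu

Replace each of the 21 characters of ututuututuutuututuutu in place — utu tu utu tu utu utu tu utu tu utu utu tu utu utu tu utu tu utu utu tu utu — and concatenate.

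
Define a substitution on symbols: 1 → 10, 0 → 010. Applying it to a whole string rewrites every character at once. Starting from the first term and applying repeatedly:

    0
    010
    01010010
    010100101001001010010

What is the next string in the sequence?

Rewriting the 21 symbols of 010100101001001010010 one by one yields 010 10 010 10 010 010 10 010 10 010 010 10 010 010 10 010 10 010 010 10 010; concatenated:

0101001010010010100101001001010010010100101001001010010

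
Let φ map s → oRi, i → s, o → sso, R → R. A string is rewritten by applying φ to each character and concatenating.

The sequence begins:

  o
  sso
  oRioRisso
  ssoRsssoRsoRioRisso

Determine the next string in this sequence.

φ(ssoRsssoRsoRioRisso) expands symbol-by-symbol to oRi oRi sso R oRi oRi oRi sso R oRi sso R s sso R s oRi oRi sso; joining the 19 pieces gives the next term.

oRioRissoRoRioRioRissoRoRissoRsssoRsoRioRisso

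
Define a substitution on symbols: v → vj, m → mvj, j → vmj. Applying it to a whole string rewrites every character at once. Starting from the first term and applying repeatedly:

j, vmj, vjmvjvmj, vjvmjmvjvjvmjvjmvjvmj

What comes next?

φ(vjvmjmvjvjvmjvjmvjvmj) expands symbol-by-symbol to vj vmj vj mvj vmj mvj vj vmj vj vmj vj mvj vmj vj vmj mvj vj vmj vj mvj vmj; joining the 21 pieces gives the next term.

vjvmjvjmvjvmjmvjvjvmjvjvmjvjmvjvmjvjvmjmvjvjvmjvjmvjvmj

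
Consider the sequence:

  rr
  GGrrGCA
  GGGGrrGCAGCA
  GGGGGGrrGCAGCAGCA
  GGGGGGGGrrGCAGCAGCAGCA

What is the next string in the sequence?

GGGGGGGGGGrrGCAGCAGCAGCAGCA

Every step adds GG to the front and GCA to the end of the previous string.
So the next term is GG·GGGGGGGGrrGCAGCAGCAGCA·GCA.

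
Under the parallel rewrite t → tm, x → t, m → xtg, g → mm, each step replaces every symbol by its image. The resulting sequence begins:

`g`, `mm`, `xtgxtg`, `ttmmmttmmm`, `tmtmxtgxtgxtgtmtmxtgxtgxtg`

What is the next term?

φ(tmtmxtgxtgxtgtmtmxtgxtgxtg) expands symbol-by-symbol to tm xtg tm xtg t tm mm t tm mm t tm mm tm xtg tm xtg t tm mm t tm mm t tm mm; joining the 26 pieces gives the next term.

tmxtgtmxtgttmmmttmmmttmmmtmxtgtmxtgttmmmttmmmttmmm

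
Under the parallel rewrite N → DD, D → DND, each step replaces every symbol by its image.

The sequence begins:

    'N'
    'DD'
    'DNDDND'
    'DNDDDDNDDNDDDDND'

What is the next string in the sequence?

Rewriting the 16 symbols of DNDDDDNDDNDDDDND one by one yields DND DD DND DND DND DND DD DND DND DD DND DND DND DND DD DND; concatenated:

DNDDDDNDDNDDNDDNDDDDNDDNDDDDNDDNDDNDDNDDDDND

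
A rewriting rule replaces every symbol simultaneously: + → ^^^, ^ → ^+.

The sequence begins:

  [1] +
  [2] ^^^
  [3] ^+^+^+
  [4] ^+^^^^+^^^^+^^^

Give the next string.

^+^^^^+^+^+^+^^^^+^+^+^+^^^^+^+^+

Applying the rule to each of the 15 symbols of ^+^^^^+^^^^+^^^ gives the pieces ^+ ^^^ ^+ ^+ ^+ ^+ ^^^ ^+ ^+ ^+ ^+ ^^^ ^+ ^+ ^+, which concatenate to the answer.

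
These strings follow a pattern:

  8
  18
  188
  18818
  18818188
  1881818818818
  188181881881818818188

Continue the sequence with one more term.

1881818818818188181881881818818818

This is a Fibonacci-style word recurrence s(k) = s(k−1)·s(k−2): e.g. 18·8 = 188.
So term 8 is 188181881881818818188·1881818818818.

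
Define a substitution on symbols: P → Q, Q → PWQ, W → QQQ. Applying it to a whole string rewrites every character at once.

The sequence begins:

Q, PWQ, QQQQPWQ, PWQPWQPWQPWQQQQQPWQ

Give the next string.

Applying the rule to each of the 19 symbols of PWQPWQPWQPWQQQQQPWQ gives the pieces Q QQQ PWQ Q QQQ PWQ Q QQQ PWQ Q QQQ PWQ PWQ PWQ PWQ PWQ Q QQQ PWQ, which concatenate to the answer.

QQQQPWQQQQQPWQQQQQPWQQQQQPWQPWQPWQPWQPWQQQQQPWQ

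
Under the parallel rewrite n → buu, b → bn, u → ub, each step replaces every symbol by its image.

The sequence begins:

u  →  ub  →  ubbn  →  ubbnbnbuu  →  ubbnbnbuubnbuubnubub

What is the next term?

Replace each of the 20 characters of ubbnbnbuubnbuubnubub in place — ub bn bn buu bn buu bn ub ub bn buu bn ub ub bn buu ub bn ub bn — and concatenate.

ubbnbnbuubnbuubnububbnbuubnububbnbuuubbnubbn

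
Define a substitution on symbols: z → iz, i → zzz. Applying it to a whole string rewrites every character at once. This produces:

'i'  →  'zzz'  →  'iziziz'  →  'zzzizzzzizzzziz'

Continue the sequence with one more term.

izizizzzzizizizizzzzizizizizzzziz

Replace each of the 15 characters of zzzizzzzizzzziz in place — iz iz iz zzz iz iz iz iz zzz iz iz iz iz zzz iz — and concatenate.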